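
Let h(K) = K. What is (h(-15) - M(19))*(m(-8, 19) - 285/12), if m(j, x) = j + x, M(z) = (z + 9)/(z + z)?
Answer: 15249/76 ≈ 200.64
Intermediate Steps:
M(z) = (9 + z)/(2*z) (M(z) = (9 + z)/((2*z)) = (9 + z)*(1/(2*z)) = (9 + z)/(2*z))
(h(-15) - M(19))*(m(-8, 19) - 285/12) = (-15 - (9 + 19)/(2*19))*((-8 + 19) - 285/12) = (-15 - 28/(2*19))*(11 - 285*1/12) = (-15 - 1*14/19)*(11 - 95/4) = (-15 - 14/19)*(-51/4) = -299/19*(-51/4) = 15249/76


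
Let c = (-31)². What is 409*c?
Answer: 393049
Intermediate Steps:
c = 961
409*c = 409*961 = 393049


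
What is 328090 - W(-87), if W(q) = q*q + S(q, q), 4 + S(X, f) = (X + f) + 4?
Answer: 320695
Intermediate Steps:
S(X, f) = X + f (S(X, f) = -4 + ((X + f) + 4) = -4 + (4 + X + f) = X + f)
W(q) = q² + 2*q (W(q) = q*q + (q + q) = q² + 2*q)
328090 - W(-87) = 328090 - (-87)*(2 - 87) = 328090 - (-87)*(-85) = 328090 - 1*7395 = 328090 - 7395 = 320695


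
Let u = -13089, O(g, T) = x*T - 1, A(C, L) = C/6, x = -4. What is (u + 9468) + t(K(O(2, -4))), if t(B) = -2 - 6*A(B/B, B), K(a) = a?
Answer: -3624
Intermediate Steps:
A(C, L) = C/6 (A(C, L) = C*(⅙) = C/6)
O(g, T) = -1 - 4*T (O(g, T) = -4*T - 1 = -1 - 4*T)
t(B) = -3 (t(B) = -2 - B/B = -2 - 1 = -3)
(u + 9468) + t(K(O(2, -4))) = (-13089 + 9468) - 3 = -3621 - 3 = -3624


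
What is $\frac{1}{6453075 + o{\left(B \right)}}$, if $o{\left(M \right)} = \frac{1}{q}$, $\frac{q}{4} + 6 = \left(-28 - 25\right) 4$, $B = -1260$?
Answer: $\frac{872}{5627081399} \approx 1.5496 \cdot 10^{-7}$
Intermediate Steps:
$q = -872$ ($q = -24 + 4 \left(-28 - 25\right) 4 = -24 + 4 \left(\left(-53\right) 4\right) = -24 + 4 \left(-212\right) = -24 - 848 = -872$)
$o{\left(M \right)} = - \frac{1}{872}$ ($o{\left(M \right)} = \frac{1}{-872} = - \frac{1}{872}$)
$\frac{1}{6453075 + o{\left(B \right)}} = \frac{1}{6453075 - \frac{1}{872}} = \frac{1}{\frac{5627081399}{872}} = \frac{872}{5627081399}$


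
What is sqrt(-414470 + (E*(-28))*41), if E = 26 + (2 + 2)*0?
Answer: I*sqrt(444318) ≈ 666.57*I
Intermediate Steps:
E = 26 (E = 26 + 4*0 = 26 + 0 = 26)
sqrt(-414470 + (E*(-28))*41) = sqrt(-414470 + (26*(-28))*41) = sqrt(-414470 - 728*41) = sqrt(-414470 - 29848) = sqrt(-444318) = I*sqrt(444318)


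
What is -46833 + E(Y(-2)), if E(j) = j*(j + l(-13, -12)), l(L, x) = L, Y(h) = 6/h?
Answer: -46785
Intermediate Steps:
E(j) = j*(-13 + j) (E(j) = j*(j - 13) = j*(-13 + j))
-46833 + E(Y(-2)) = -46833 + (6/(-2))*(-13 + 6/(-2)) = -46833 + (6*(-1/2))*(-13 + 6*(-1/2)) = -46833 - 3*(-13 - 3) = -46833 - 3*(-16) = -46833 + 48 = -46785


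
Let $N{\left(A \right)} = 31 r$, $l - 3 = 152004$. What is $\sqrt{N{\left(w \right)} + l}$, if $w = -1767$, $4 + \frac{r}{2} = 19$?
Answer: $3 \sqrt{16993} \approx 391.07$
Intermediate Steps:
$r = 30$ ($r = -8 + 2 \cdot 19 = -8 + 38 = 30$)
$l = 152007$ ($l = 3 + 152004 = 152007$)
$N{\left(A \right)} = 930$ ($N{\left(A \right)} = 31 \cdot 30 = 930$)
$\sqrt{N{\left(w \right)} + l} = \sqrt{930 + 152007} = \sqrt{152937} = 3 \sqrt{16993}$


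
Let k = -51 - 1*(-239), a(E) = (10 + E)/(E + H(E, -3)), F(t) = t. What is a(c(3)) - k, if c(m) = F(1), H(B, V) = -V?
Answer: -741/4 ≈ -185.25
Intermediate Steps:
c(m) = 1
a(E) = (10 + E)/(3 + E) (a(E) = (10 + E)/(E - 1*(-3)) = (10 + E)/(E + 3) = (10 + E)/(3 + E))
k = 188 (k = -51 + 239 = 188)
a(c(3)) - k = (10 + 1)/(3 + 1) - 1*188 = 11/4 - 188 = -741/4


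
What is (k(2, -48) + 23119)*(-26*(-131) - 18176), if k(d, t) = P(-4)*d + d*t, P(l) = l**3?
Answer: -338159150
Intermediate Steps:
k(d, t) = -64*d + d*t (k(d, t) = (-4)**3*d + d*t = -64*d + d*t)
(k(2, -48) + 23119)*(-26*(-131) - 18176) = (2*(-64 - 48) + 23119)*(-26*(-131) - 18176) = (2*(-112) + 23119)*(3406 - 18176) = (-224 + 23119)*(-14770) = 22895*(-14770) = -338159150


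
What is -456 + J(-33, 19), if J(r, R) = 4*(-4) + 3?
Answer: -469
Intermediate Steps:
J(r, R) = -13 (J(r, R) = -16 + 3 = -13)
-456 + J(-33, 19) = -456 - 13 = -469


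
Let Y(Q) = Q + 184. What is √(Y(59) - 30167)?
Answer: 2*I*√7481 ≈ 172.99*I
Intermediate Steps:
Y(Q) = 184 + Q
√(Y(59) - 30167) = √((184 + 59) - 30167) = √(243 - 30167) = √(-29924) = 2*I*√7481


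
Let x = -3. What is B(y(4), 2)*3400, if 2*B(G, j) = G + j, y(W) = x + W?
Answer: 5100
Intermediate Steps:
y(W) = -3 + W
B(G, j) = G/2 + j/2 (B(G, j) = (G + j)/2 = G/2 + j/2)
B(y(4), 2)*3400 = ((-3 + 4)/2 + (1/2)*2)*3400 = ((1/2)*1 + 1)*3400 = (1/2 + 1)*3400 = (3/2)*3400 = 5100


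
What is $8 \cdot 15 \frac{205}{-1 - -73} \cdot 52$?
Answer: $\frac{53300}{3} \approx 17767.0$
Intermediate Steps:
$8 \cdot 15 \frac{205}{-1 - -73} \cdot 52 = 120 \frac{205}{-1 + 73} \cdot 52 = 120 \cdot \frac{205}{72} \cdot 52 = \frac{1025}{3} \cdot 52 = \frac{53300}{3}$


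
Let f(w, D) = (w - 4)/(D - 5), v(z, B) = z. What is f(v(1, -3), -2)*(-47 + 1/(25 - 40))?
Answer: -706/35 ≈ -20.171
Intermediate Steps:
f(w, D) = (-4 + w)/(-5 + D)
f(v(1, -3), -2)*(-47 + 1/(25 - 40)) = ((-4 + 1)/(-5 - 2))*(-47 + 1/(25 - 40)) = (-3/(-7))*(-47 + 1/(-15)) = (-⅐*(-3))*(-47 - 1/15) = (3/7)*(-706/15) = -706/35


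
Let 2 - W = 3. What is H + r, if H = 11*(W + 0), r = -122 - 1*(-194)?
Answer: 61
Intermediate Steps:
W = -1 (W = 2 - 1*3 = 2 - 3 = -1)
r = 72 (r = -122 + 194 = 72)
H = -11 (H = 11*(-1 + 0) = 11*(-1) = -11)
H + r = -11 + 72 = 61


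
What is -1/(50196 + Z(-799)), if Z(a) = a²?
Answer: -1/688597 ≈ -1.4522e-6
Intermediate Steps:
-1/(50196 + Z(-799)) = -1/(50196 + (-799)²) = -1/(50196 + 638401) = -1/688597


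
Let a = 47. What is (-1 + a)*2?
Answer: 92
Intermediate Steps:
(-1 + a)*2 = (-1 + 47)*2 = 46*2 = 92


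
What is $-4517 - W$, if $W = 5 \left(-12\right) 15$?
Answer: $-3617$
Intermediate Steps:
$W = -900$ ($W = \left(-60\right) 15 = -900$)
$-4517 - W = -4517 - -900 = -4517 + 900 = -3617$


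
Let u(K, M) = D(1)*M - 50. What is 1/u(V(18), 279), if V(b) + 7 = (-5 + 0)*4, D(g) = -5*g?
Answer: -1/1445 ≈ -0.00069204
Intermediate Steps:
V(b) = -27 (V(b) = -7 + (-5 + 0)*4 = -7 - 5*4 = -7 - 20 = -27)
u(K, M) = -50 - 5*M (u(K, M) = (-5*1)*M - 50 = -5*M - 50 = -50 - 5*M)
1/u(V(18), 279) = 1/(-50 - 5*279) = 1/(-50 - 1395) = 1/(-1445) = -1/1445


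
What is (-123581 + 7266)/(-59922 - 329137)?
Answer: 116315/389059 ≈ 0.29896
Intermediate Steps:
(-123581 + 7266)/(-59922 - 329137) = -116315/(-389059) = -116315*(-1/389059) = 116315/389059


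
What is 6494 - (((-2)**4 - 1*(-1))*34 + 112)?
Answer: 5804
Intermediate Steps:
6494 - (((-2)**4 - 1*(-1))*34 + 112) = 6494 - ((16 + 1)*34 + 112) = 6494 - (17*34 + 112) = 6494 - (578 + 112) = 6494 - 1*690 = 6494 - 690 = 5804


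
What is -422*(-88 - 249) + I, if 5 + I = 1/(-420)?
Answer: 59727779/420 ≈ 1.4221e+5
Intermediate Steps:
I = -2101/420 (I = -5 + 1/(-420) = -5 - 1/420 = -2101/420 ≈ -5.0024)
-422*(-88 - 249) + I = -422*(-88 - 249) - 2101/420 = -422*(-337) - 2101/420 = 142214 - 2101/420 = 59727779/420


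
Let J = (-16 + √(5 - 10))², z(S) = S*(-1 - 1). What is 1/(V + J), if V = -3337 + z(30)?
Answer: I/(2*(-1573*I + 16*√5)) ≈ -0.0003177 + 7.2259e-6*I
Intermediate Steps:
z(S) = -2*S (z(S) = S*(-2) = -2*S)
J = (-16 + I*√5)² (J = (-16 + √(-5))² = (-16 + I*√5)² ≈ 251.0 - 71.554*I)
V = -3397 (V = -3337 - 2*30 = -3337 - 60 = -3397)
1/(V + J) = 1/(-3397 + (16 - I*√5)²)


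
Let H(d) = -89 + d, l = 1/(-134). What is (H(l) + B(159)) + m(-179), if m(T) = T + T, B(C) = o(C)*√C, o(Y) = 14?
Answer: -59899/134 + 14*√159 ≈ -270.47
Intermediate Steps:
l = -1/134 ≈ -0.0074627
B(C) = 14*√C
m(T) = 2*T
(H(l) + B(159)) + m(-179) = ((-89 - 1/134) + 14*√159) + 2*(-179) = (-11927/134 + 14*√159) - 358 = -59899/134 + 14*√159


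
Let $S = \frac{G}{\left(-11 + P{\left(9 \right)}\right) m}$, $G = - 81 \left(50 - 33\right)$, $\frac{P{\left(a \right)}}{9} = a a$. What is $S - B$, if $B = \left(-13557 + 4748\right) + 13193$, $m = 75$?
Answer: $- \frac{78693259}{17950} \approx -4384.0$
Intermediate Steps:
$P{\left(a \right)} = 9 a^{2}$ ($P{\left(a \right)} = 9 a a = 9 a^{2}$)
$G = -1377$ ($G = \left(-81\right) 17 = -1377$)
$B = 4384$ ($B = -8809 + 13193 = 4384$)
$S = - \frac{459}{17950}$ ($S = - \frac{1377}{\left(-11 + 9 \cdot 9^{2}\right) 75} = - \frac{1377}{\left(-11 + 9 \cdot 81\right) 75} = - \frac{1377}{\left(-11 + 729\right) 75} = - \frac{1377}{718 \cdot 75} = - \frac{1377}{53850} = \left(-1377\right) \frac{1}{53850} = - \frac{459}{17950} \approx -0.025571$)
$S - B = - \frac{459}{17950} - 4384 = - \frac{78693259}{17950}$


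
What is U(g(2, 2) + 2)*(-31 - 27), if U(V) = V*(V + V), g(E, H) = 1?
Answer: -1044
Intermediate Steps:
U(V) = 2*V**2 (U(V) = V*(2*V) = 2*V**2)
U(g(2, 2) + 2)*(-31 - 27) = (2*(1 + 2)**2)*(-31 - 27) = (2*3**2)*(-58) = (2*9)*(-58) = 18*(-58) = -1044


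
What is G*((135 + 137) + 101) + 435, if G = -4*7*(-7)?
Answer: 73543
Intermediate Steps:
G = 196 (G = -28*(-7) = 196)
G*((135 + 137) + 101) + 435 = 196*((135 + 137) + 101) + 435 = 196*(272 + 101) + 435 = 196*373 + 435 = 73108 + 435 = 73543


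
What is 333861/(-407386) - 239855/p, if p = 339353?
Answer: -30144328709/19749665894 ≈ -1.5263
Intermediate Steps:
333861/(-407386) - 239855/p = 333861/(-407386) - 239855/339353 = 333861*(-1/407386) - 239855*1/339353 = -333861/407386 - 34265/48479 = -30144328709/19749665894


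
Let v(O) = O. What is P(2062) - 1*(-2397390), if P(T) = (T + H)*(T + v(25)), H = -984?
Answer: 4647176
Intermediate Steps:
P(T) = (-984 + T)*(25 + T) (P(T) = (T - 984)*(T + 25) = (-984 + T)*(25 + T))
P(2062) - 1*(-2397390) = (-24600 + 2062**2 - 959*2062) - 1*(-2397390) = (-24600 + 4251844 - 1977458) + 2397390 = 2249786 + 2397390 = 4647176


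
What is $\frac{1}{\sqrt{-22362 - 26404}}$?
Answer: $- \frac{i \sqrt{48766}}{48766} \approx - 0.0045284 i$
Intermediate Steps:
$\frac{1}{\sqrt{-22362 - 26404}} = \frac{1}{\sqrt{-48766}} = \frac{1}{i \sqrt{48766}} = - \frac{i \sqrt{48766}}{48766}$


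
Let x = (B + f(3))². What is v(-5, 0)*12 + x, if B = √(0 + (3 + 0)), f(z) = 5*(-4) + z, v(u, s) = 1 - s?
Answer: 304 - 34*√3 ≈ 245.11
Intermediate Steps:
f(z) = -20 + z
B = √3 (B = √(0 + 3) = √3 ≈ 1.7320)
x = (-17 + √3)² (x = (√3 + (-20 + 3))² = (√3 - 17)² = (-17 + √3)² ≈ 233.11)
v(-5, 0)*12 + x = (1 - 1*0)*12 + (-17 + √3)² = (1 + 0)*12 + (-17 + √3)² = 1*12 + (-17 + √3)² = 12 + (-17 + √3)²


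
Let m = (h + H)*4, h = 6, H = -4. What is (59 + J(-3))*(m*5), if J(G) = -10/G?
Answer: 7480/3 ≈ 2493.3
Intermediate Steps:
m = 8 (m = (6 - 4)*4 = 2*4 = 8)
(59 + J(-3))*(m*5) = (59 - 10/(-3))*(8*5) = (59 - 10*(-⅓))*40 = (59 + 10/3)*40 = (187/3)*40 = 7480/3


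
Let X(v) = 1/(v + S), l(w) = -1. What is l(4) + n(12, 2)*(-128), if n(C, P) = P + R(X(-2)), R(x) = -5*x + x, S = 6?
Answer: -129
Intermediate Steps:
X(v) = 1/(6 + v) (X(v) = 1/(v + 6) = 1/(6 + v))
R(x) = -4*x (R(x) = -5*x + x = -4*x)
n(C, P) = -1 + P (n(C, P) = P - 4/(6 - 2) = P - 4/4 = P - 4*1/4 = P - 1 = -1 + P)
l(4) + n(12, 2)*(-128) = -1 + (-1 + 2)*(-128) = -1 + 1*(-128) = -1 - 128 = -129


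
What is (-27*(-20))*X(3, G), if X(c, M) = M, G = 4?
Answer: 2160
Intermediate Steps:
(-27*(-20))*X(3, G) = -27*(-20)*4 = 540*4 = 2160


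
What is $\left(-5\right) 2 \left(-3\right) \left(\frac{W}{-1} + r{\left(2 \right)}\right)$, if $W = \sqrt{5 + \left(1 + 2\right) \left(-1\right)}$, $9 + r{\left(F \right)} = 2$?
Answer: $-210 - 30 \sqrt{2} \approx -252.43$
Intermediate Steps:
$r{\left(F \right)} = -7$ ($r{\left(F \right)} = -9 + 2 = -7$)
$W = \sqrt{2}$ ($W = \sqrt{5 + 3 \left(-1\right)} = \sqrt{5 - 3} = \sqrt{2} \approx 1.4142$)
$\left(-5\right) 2 \left(-3\right) \left(\frac{W}{-1} + r{\left(2 \right)}\right) = \left(-5\right) 2 \left(-3\right) \left(\frac{\sqrt{2}}{-1} - 7\right) = \left(-10\right) \left(-3\right) \left(\sqrt{2} \left(-1\right) - 7\right) = 30 \left(- \sqrt{2} - 7\right) = 30 \left(-7 - \sqrt{2}\right) = -210 - 30 \sqrt{2}$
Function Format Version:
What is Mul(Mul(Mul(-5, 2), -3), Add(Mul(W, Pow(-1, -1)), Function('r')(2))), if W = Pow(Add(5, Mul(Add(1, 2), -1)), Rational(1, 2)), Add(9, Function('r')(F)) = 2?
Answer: Add(-210, Mul(-30, Pow(2, Rational(1, 2)))) ≈ -252.43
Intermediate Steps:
Function('r')(F) = -7 (Function('r')(F) = Add(-9, 2) = -7)
W = Pow(2, Rational(1, 2)) (W = Pow(Add(5, Mul(3, -1)), Rational(1, 2)) = Pow(Add(5, -3), Rational(1, 2)) = Pow(2, Rational(1, 2)) ≈ 1.4142)
Mul(Mul(Mul(-5, 2), -3), Add(Mul(W, Pow(-1, -1)), Function('r')(2))) = Mul(Mul(Mul(-5, 2), -3), Add(Mul(Pow(2, Rational(1, 2)), Pow(-1, -1)), -7)) = Mul(Mul(-10, -3), Add(Mul(Pow(2, Rational(1, 2)), -1), -7)) = Mul(30, Add(Mul(-1, Pow(2, Rational(1, 2))), -7)) = Mul(30, Add(-7, Mul(-1, Pow(2, Rational(1, 2))))) = Add(-210, Mul(-30, Pow(2, Rational(1, 2))))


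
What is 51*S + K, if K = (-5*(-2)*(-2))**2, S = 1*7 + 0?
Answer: 757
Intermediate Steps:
S = 7 (S = 7 + 0 = 7)
K = 400 (K = (10*(-2))**2 = (-20)**2 = 400)
51*S + K = 51*7 + 400 = 357 + 400 = 757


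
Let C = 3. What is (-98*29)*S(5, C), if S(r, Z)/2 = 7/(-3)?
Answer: 39788/3 ≈ 13263.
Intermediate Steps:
S(r, Z) = -14/3 (S(r, Z) = 2*(7/(-3)) = 2*(7*(-⅓)) = 2*(-7/3) = -14/3)
(-98*29)*S(5, C) = -98*29*(-14/3) = -2842*(-14/3) = 39788/3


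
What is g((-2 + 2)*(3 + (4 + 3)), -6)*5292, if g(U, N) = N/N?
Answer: 5292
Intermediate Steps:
g(U, N) = 1
g((-2 + 2)*(3 + (4 + 3)), -6)*5292 = 1*5292 = 5292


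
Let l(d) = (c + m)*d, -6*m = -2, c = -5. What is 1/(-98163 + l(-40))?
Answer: -3/293929 ≈ -1.0207e-5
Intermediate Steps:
m = ⅓ (m = -⅙*(-2) = ⅓ ≈ 0.33333)
l(d) = -14*d/3 (l(d) = (-5 + ⅓)*d = -14*d/3)
1/(-98163 + l(-40)) = 1/(-98163 - 14/3*(-40)) = 1/(-98163 + 560/3) = 1/(-293929/3) = -3/293929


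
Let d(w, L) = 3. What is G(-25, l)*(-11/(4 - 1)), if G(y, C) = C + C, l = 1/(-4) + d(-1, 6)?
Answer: -121/6 ≈ -20.167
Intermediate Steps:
l = 11/4 (l = 1/(-4) + 3 = -1/4 + 3 = 11/4 ≈ 2.7500)
G(y, C) = 2*C
G(-25, l)*(-11/(4 - 1)) = (2*(11/4))*(-11/(4 - 1)) = 11*(-11/(1*3))/2 = 11*(-11/3)/2 = 11*(-11*1/3)/2 = (11/2)*(-11/3) = -121/6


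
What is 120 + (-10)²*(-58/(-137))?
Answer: 22240/137 ≈ 162.34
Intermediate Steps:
120 + (-10)²*(-58/(-137)) = 120 + 100*(-58*(-1/137)) = 120 + 100*(58/137) = 120 + 5800/137 = 22240/137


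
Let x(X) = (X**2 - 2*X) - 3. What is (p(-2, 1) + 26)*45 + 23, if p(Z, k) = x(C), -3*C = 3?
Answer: 1193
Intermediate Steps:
C = -1 (C = -1/3*3 = -1)
x(X) = -3 + X**2 - 2*X
p(Z, k) = 0 (p(Z, k) = -3 + (-1)**2 - 2*(-1) = -3 + 1 + 2 = 0)
(p(-2, 1) + 26)*45 + 23 = (0 + 26)*45 + 23 = 26*45 + 23 = 1170 + 23 = 1193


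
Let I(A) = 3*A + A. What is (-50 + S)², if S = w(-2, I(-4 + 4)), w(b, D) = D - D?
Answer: 2500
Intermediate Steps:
I(A) = 4*A
w(b, D) = 0
S = 0
(-50 + S)² = (-50 + 0)² = (-50)² = 2500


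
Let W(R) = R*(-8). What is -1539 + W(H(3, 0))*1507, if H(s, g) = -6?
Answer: 70797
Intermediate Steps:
W(R) = -8*R
-1539 + W(H(3, 0))*1507 = -1539 - 8*(-6)*1507 = -1539 + 48*1507 = -1539 + 72336 = 70797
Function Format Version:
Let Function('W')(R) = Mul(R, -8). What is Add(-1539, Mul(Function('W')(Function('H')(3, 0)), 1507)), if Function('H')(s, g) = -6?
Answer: 70797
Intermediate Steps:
Function('W')(R) = Mul(-8, R)
Add(-1539, Mul(Function('W')(Function('H')(3, 0)), 1507)) = Add(-1539, Mul(Mul(-8, -6), 1507)) = Add(-1539, Mul(48, 1507)) = Add(-1539, 72336) = 70797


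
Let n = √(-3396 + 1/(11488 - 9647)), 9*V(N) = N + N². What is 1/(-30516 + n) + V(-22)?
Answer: 264016475017106/5143181367993 - I*√11509996435/1714393789331 ≈ 51.333 - 6.2579e-8*I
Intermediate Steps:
V(N) = N/9 + N²/9 (V(N) = (N + N²)/9 = N/9 + N²/9)
n = I*√11509996435/1841 (n = √(-3396 + 1/1841) = √(-6252035/1841) = I*√11509996435/1841 ≈ 58.275*I)
1/(-30516 + n) + V(-22) = 1/(-30516 + I*√11509996435/1841) + (⅑)*(-22)*(1 - 22) = 1/(-30516 + I*√11509996435/1841) + (⅑)*(-22)*(-21) = 1/(-30516 + I*√11509996435/1841) + 154/3 = 154/3 + 1/(-30516 + I*√11509996435/1841)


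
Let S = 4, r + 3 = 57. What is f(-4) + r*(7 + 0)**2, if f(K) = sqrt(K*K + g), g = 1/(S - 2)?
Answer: 2646 + sqrt(66)/2 ≈ 2650.1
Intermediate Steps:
r = 54 (r = -3 + 57 = 54)
g = 1/2 (g = 1/(4 - 2) = 1/2 ≈ 0.50000)
f(K) = sqrt(1/2 + K**2) (f(K) = sqrt(K*K + 1/2) = sqrt(K**2 + 1/2) = sqrt(1/2 + K**2))
f(-4) + r*(7 + 0)**2 = sqrt(2 + 4*(-4)**2)/2 + 54*(7 + 0)**2 = sqrt(2 + 4*16)/2 + 54*7**2 = sqrt(2 + 64)/2 + 54*49 = sqrt(66)/2 + 2646 = 2646 + sqrt(66)/2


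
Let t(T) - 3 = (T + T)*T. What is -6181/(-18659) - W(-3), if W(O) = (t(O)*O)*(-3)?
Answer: -3520370/18659 ≈ -188.67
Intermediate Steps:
t(T) = 3 + 2*T² (t(T) = 3 + (T + T)*T = 3 + (2*T)*T = 3 + 2*T²)
W(O) = -3*O*(3 + 2*O²) (W(O) = ((3 + 2*O²)*O)*(-3) = (O*(3 + 2*O²))*(-3) = -3*O*(3 + 2*O²))
-6181/(-18659) - W(-3) = -6181/(-18659) - (-9*(-3) - 6*(-3)³) = -6181*(-1/18659) - (27 - 6*(-27)) = 6181/18659 - (27 + 162) = 6181/18659 - 1*189 = 6181/18659 - 189 = -3520370/18659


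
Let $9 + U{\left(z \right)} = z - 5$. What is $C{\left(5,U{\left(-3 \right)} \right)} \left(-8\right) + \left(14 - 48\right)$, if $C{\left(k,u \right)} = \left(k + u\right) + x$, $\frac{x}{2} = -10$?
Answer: $222$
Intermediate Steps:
$x = -20$ ($x = 2 \left(-10\right) = -20$)
$U{\left(z \right)} = -14 + z$ ($U{\left(z \right)} = -9 + \left(z - 5\right) = -9 + \left(-5 + z\right) = -14 + z$)
$C{\left(k,u \right)} = -20 + k + u$ ($C{\left(k,u \right)} = \left(k + u\right) - 20 = -20 + k + u$)
$C{\left(5,U{\left(-3 \right)} \right)} \left(-8\right) + \left(14 - 48\right) = \left(-20 + 5 - 17\right) \left(-8\right) + \left(14 - 48\right) = \left(-20 + 5 - 17\right) \left(-8\right) - 34 = \left(-32\right) \left(-8\right) - 34 = 256 - 34 = 222$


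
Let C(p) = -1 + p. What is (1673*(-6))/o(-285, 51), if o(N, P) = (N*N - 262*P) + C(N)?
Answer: -10038/67577 ≈ -0.14854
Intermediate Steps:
o(N, P) = -1 + N + N² - 262*P (o(N, P) = (N*N - 262*P) + (-1 + N) = (N² - 262*P) + (-1 + N) = -1 + N + N² - 262*P)
(1673*(-6))/o(-285, 51) = (1673*(-6))/(-1 - 285 + (-285)² - 262*51) = -10038/(-1 - 285 + 81225 - 13362) = -10038/67577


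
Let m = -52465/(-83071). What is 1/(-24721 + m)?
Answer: -83071/2053545726 ≈ -4.0452e-5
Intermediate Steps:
m = 52465/83071 (m = -52465*(-1/83071) = 52465/83071 ≈ 0.63157)
1/(-24721 + m) = 1/(-24721 + 52465/83071) = 1/(-2053545726/83071) = -83071/2053545726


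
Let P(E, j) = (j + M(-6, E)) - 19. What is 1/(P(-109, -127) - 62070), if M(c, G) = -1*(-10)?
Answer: -1/62206 ≈ -1.6076e-5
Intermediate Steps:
M(c, G) = 10
P(E, j) = -9 + j (P(E, j) = (j + 10) - 19 = (10 + j) - 19 = -9 + j)
1/(P(-109, -127) - 62070) = 1/((-9 - 127) - 62070) = 1/(-136 - 62070) = 1/(-62206) = -1/62206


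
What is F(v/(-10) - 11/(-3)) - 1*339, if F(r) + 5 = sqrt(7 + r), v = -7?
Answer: -344 + sqrt(10230)/30 ≈ -340.63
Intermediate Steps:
F(r) = -5 + sqrt(7 + r)
F(v/(-10) - 11/(-3)) - 1*339 = (-5 + sqrt(7 + (-7/(-10) - 11/(-3)))) - 1*339 = (-5 + sqrt(7 + (-7*(-1/10) - 11*(-1/3)))) - 339 = (-5 + sqrt(7 + (7/10 + 11/3))) - 339 = (-5 + sqrt(7 + 131/30)) - 339 = (-5 + sqrt(341/30)) - 339 = (-5 + sqrt(10230)/30) - 339 = -344 + sqrt(10230)/30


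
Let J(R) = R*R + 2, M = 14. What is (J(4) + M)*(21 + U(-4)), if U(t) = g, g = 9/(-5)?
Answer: 3072/5 ≈ 614.40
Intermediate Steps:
g = -9/5 (g = 9*(-⅕) = -9/5 ≈ -1.8000)
J(R) = 2 + R² (J(R) = R² + 2 = 2 + R²)
U(t) = -9/5
(J(4) + M)*(21 + U(-4)) = ((2 + 4²) + 14)*(21 - 9/5) = ((2 + 16) + 14)*(96/5) = (18 + 14)*(96/5) = 32*(96/5) = 3072/5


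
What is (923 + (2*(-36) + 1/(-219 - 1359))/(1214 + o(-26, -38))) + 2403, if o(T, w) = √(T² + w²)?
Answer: 3861923797145/1161152364 + 113617*√530/1161152364 ≈ 3325.9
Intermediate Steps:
(923 + (2*(-36) + 1/(-219 - 1359))/(1214 + o(-26, -38))) + 2403 = (923 + (2*(-36) + 1/(-219 - 1359))/(1214 + √((-26)² + (-38)²))) + 2403 = (923 + (-72 + 1/(-1578))/(1214 + √(676 + 1444))) + 2403 = (923 + (-72 - 1/1578)/(1214 + √2120)) + 2403 = (923 - 113617/(1578*(1214 + 2*√530))) + 2403 = 3326 - 113617/(1578*(1214 + 2*√530))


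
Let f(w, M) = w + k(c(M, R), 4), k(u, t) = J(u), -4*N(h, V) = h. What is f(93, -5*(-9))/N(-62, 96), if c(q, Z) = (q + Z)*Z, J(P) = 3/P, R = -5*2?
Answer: 32547/5425 ≈ 5.9995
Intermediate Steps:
N(h, V) = -h/4
R = -10
c(q, Z) = Z*(Z + q) (c(q, Z) = (Z + q)*Z = Z*(Z + q))
k(u, t) = 3/u
f(w, M) = w + 3/(100 - 10*M) (f(w, M) = w + 3/((-10*(-10 + M))) = w + 3/(100 - 10*M))
f(93, -5*(-9))/N(-62, 96) = ((-3/10 + 93*(-10 - 5*(-9)))/(-10 - 5*(-9)))/((-¼*(-62))) = ((-3/10 + 93*(-10 + 45))/(-10 + 45))/(31/2) = ((-3/10 + 93*35)/35)*(2/31) = ((-3/10 + 3255)/35)*(2/31) = ((1/35)*(32547/10))*(2/31) = (32547/350)*(2/31) = 32547/5425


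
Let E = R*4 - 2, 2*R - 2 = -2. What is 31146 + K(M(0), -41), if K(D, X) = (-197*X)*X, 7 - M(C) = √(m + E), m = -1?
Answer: -300011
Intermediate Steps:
R = 0 (R = 1 + (½)*(-2) = 1 - 1 = 0)
E = -2 (E = 0*4 - 2 = 0 - 2 = -2)
M(C) = 7 - I*√3 (M(C) = 7 - √(-1 - 2) = 7 - √(-3) = 7 - I*√3)
K(D, X) = -197*X²
31146 + K(M(0), -41) = 31146 - 197*(-41)² = 31146 - 197*1681 = 31146 - 331157 = -300011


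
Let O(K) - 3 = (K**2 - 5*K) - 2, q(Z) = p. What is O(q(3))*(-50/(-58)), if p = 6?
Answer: 175/29 ≈ 6.0345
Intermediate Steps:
q(Z) = 6
O(K) = 1 + K**2 - 5*K (O(K) = 3 + ((K**2 - 5*K) - 2) = 3 + (-2 + K**2 - 5*K) = 1 + K**2 - 5*K)
O(q(3))*(-50/(-58)) = (1 + 6**2 - 5*6)*(-50/(-58)) = (1 + 36 - 30)*(-50*(-1/58)) = 7*(25/29) = 175/29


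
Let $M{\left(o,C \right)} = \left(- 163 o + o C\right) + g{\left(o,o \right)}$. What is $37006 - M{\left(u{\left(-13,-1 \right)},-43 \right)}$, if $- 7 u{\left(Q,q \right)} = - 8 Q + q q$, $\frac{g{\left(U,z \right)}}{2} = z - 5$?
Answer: $33956$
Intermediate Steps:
$g{\left(U,z \right)} = -10 + 2 z$ ($g{\left(U,z \right)} = 2 \left(z - 5\right) = 2 \left(-5 + z\right) = -10 + 2 z$)
$u{\left(Q,q \right)} = - \frac{q^{2}}{7} + \frac{8 Q}{7}$ ($u{\left(Q,q \right)} = - \frac{- 8 Q + q q}{7} = - \frac{- 8 Q + q^{2}}{7} = - \frac{q^{2} - 8 Q}{7} = - \frac{q^{2}}{7} + \frac{8 Q}{7}$)
$M{\left(o,C \right)} = -10 - 161 o + C o$ ($M{\left(o,C \right)} = \left(- 163 o + o C\right) + \left(-10 + 2 o\right) = \left(- 163 o + C o\right) + \left(-10 + 2 o\right) = -10 - 161 o + C o$)
$37006 - M{\left(u{\left(-13,-1 \right)},-43 \right)} = 37006 - \left(-10 - 161 \left(- \frac{\left(-1\right)^{2}}{7} + \frac{8}{7} \left(-13\right)\right) - 43 \left(- \frac{\left(-1\right)^{2}}{7} + \frac{8}{7} \left(-13\right)\right)\right) = 37006 - \left(-10 - 161 \left(\left(- \frac{1}{7}\right) 1 - \frac{104}{7}\right) - 43 \left(\left(- \frac{1}{7}\right) 1 - \frac{104}{7}\right)\right) = 37006 - \left(-10 - 161 \left(- \frac{1}{7} - \frac{104}{7}\right) - 43 \left(- \frac{1}{7} - \frac{104}{7}\right)\right) = 37006 - \left(-10 - -2415 - -645\right) = 37006 - \left(-10 + 2415 + 645\right) = 37006 - 3050 = 33956$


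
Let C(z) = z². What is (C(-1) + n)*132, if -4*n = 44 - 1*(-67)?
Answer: -3531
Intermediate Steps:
n = -111/4 (n = -(44 - 1*(-67))/4 = -(44 + 67)/4 = -¼*111 = -111/4 ≈ -27.750)
(C(-1) + n)*132 = ((-1)² - 111/4)*132 = (1 - 111/4)*132 = -107/4*132 = -3531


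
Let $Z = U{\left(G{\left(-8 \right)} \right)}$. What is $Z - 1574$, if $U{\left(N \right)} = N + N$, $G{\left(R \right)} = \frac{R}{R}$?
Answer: $-1572$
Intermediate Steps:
$G{\left(R \right)} = 1$
$U{\left(N \right)} = 2 N$
$Z = 2$ ($Z = 2 \cdot 1 = 2$)
$Z - 1574 = 2 - 1574 = -1572$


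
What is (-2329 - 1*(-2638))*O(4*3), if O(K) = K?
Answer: 3708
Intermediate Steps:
(-2329 - 1*(-2638))*O(4*3) = (-2329 - 1*(-2638))*(4*3) = (-2329 + 2638)*12 = 309*12 = 3708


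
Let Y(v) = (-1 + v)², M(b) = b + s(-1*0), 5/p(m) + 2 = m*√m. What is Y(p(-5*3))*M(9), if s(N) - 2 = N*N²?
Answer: 22*(105*√15 + 1663*I)/(60*√15 + 3371*I) ≈ 10.984 - 1.8968*I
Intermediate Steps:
p(m) = 5/(-2 + m^(3/2)) (p(m) = 5/(-2 + m*√m) = 5/(-2 + m^(3/2)))
s(N) = 2 + N³ (s(N) = 2 + N*N² = 2 + N³)
M(b) = 2 + b (M(b) = b + (2 + (-1*0)³) = b + (2 + 0³) = b + (2 + 0) = b + 2 = 2 + b)
Y(p(-5*3))*M(9) = (-1 + 5/(-2 + (-5*3)^(3/2)))²*(2 + 9) = (-1 + 5/(-2 + (-15)^(3/2)))²*11 = (-1 + 5/(-2 - 15*I*√15))²*11 = 11*(-1 + 5/(-2 - 15*I*√15))²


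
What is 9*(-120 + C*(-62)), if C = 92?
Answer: -52416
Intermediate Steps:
9*(-120 + C*(-62)) = 9*(-120 + 92*(-62)) = 9*(-120 - 5704) = 9*(-5824) = -52416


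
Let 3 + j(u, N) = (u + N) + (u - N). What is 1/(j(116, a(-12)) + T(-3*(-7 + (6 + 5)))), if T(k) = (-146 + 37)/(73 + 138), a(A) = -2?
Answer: 211/48210 ≈ 0.0043767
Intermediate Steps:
T(k) = -109/211
j(u, N) = -3 + 2*u (j(u, N) = -3 + ((u + N) + (u - N)) = -3 + ((N + u) + (u - N)) = -3 + 2*u)
1/(j(116, a(-12)) + T(-3*(-7 + (6 + 5)))) = 1/((-3 + 2*116) - 109/211) = 1/((-3 + 232) - 109/211) = 1/(229 - 109/211) = 1/(48210/211) = 211/48210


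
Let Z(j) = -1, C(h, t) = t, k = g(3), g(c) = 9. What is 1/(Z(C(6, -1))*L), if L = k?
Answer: -1/9 ≈ -0.11111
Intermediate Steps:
k = 9
L = 9
1/(Z(C(6, -1))*L) = 1/(-1*9) = 1/(-9) = -1/9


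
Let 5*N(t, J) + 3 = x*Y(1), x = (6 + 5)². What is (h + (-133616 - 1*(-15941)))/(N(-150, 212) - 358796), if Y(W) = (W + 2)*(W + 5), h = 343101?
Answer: -225426/358361 ≈ -0.62905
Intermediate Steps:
Y(W) = (2 + W)*(5 + W)
x = 121 (x = 11² = 121)
N(t, J) = 435 (N(t, J) = -⅗ + (121*(10 + 1² + 7*1))/5 = -⅗ + (121*(10 + 1 + 7))/5 = -⅗ + (121*18)/5 = -⅗ + (⅕)*2178 = -⅗ + 2178/5 = 435)
(h + (-133616 - 1*(-15941)))/(N(-150, 212) - 358796) = (343101 + (-133616 - 1*(-15941)))/(435 - 358796) = (343101 + (-133616 + 15941))/(-358361) = (343101 - 117675)*(-1/358361) = 225426*(-1/358361) = -225426/358361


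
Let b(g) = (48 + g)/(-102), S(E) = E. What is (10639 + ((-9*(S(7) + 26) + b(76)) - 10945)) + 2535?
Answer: 98470/51 ≈ 1930.8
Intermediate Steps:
b(g) = -8/17 - g/102 (b(g) = (48 + g)*(-1/102) = -8/17 - g/102)
(10639 + ((-9*(S(7) + 26) + b(76)) - 10945)) + 2535 = (10639 + ((-9*(7 + 26) + (-8/17 - 1/102*76)) - 10945)) + 2535 = (10639 + ((-9*33 + (-8/17 - 38/51)) - 10945)) + 2535 = (10639 + ((-297 - 62/51) - 10945)) + 2535 = (10639 + (-15209/51 - 10945)) + 2535 = (10639 - 573404/51) + 2535 = -30815/51 + 2535 = 98470/51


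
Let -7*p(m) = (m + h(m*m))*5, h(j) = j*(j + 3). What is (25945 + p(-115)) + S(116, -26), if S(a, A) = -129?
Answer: -124931459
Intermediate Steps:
h(j) = j*(3 + j)
p(m) = -5*m/7 - 5*m**2*(3 + m**2)/7 (p(m) = -(m + (m*m)*(3 + m*m))*5/7 = -(m + m**2*(3 + m**2))*5/7 = -(5*m + 5*m**2*(3 + m**2))/7 = -5*m/7 - 5*m**2*(3 + m**2)/7)
(25945 + p(-115)) + S(116, -26) = (25945 + (5/7)*(-115)*(-1 - 115*(-3 - 1*(-115)**2))) - 129 = (25945 + (5/7)*(-115)*(-1 - 115*(-3 - 1*13225))) - 129 = (25945 + (5/7)*(-115)*(-1 - 115*(-3 - 13225))) - 129 = (25945 + (5/7)*(-115)*(-1 - 115*(-13228))) - 129 = (25945 + (5/7)*(-115)*(-1 + 1521220)) - 129 = (25945 + (5/7)*(-115)*1521219) - 129 = (25945 - 124957275) - 129 = -124931330 - 129 = -124931459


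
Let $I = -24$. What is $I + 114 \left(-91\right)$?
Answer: $-10398$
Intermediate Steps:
$I + 114 \left(-91\right) = -24 + 114 \left(-91\right) = -24 - 10374 = -10398$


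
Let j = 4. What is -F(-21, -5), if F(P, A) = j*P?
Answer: 84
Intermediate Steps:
F(P, A) = 4*P
-F(-21, -5) = -4*(-21) = -1*(-84) = 84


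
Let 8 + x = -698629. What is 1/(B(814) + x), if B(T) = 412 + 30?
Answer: -1/698195 ≈ -1.4323e-6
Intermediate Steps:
B(T) = 442
x = -698637 (x = -8 - 698629 = -698637)
1/(B(814) + x) = 1/(442 - 698637) = 1/(-698195) = -1/698195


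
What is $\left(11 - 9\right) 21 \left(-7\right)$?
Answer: $-294$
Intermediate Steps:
$\left(11 - 9\right) 21 \left(-7\right) = 2 \cdot 21 \left(-7\right) = 42 \left(-7\right) = -294$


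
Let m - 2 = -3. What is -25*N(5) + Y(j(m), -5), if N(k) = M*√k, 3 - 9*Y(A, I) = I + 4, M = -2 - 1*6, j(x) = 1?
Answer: 4/9 + 200*√5 ≈ 447.66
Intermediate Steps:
m = -1 (m = 2 - 3 = -1)
M = -8 (M = -2 - 6 = -8)
Y(A, I) = -⅑ - I/9 (Y(A, I) = ⅓ - (I + 4)/9 = ⅓ - (4 + I)/9 = ⅓ + (-4/9 - I/9) = -⅑ - I/9)
N(k) = -8*√k
-25*N(5) + Y(j(m), -5) = -(-200)*√5 + (-⅑ - ⅑*(-5)) = 200*√5 + (-⅑ + 5/9) = 200*√5 + 4/9 = 4/9 + 200*√5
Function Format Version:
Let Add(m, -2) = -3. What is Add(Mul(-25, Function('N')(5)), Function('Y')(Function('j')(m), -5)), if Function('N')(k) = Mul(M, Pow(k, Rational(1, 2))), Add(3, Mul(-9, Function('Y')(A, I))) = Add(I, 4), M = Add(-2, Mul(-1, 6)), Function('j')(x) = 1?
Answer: Add(Rational(4, 9), Mul(200, Pow(5, Rational(1, 2)))) ≈ 447.66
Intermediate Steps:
m = -1 (m = Add(2, -3) = -1)
M = -8 (M = Add(-2, -6) = -8)
Function('Y')(A, I) = Add(Rational(-1, 9), Mul(Rational(-1, 9), I)) (Function('Y')(A, I) = Add(Rational(1, 3), Mul(Rational(-1, 9), Add(I, 4))) = Add(Rational(1, 3), Mul(Rational(-1, 9), Add(4, I))) = Add(Rational(1, 3), Add(Rational(-4, 9), Mul(Rational(-1, 9), I))) = Add(Rational(-1, 9), Mul(Rational(-1, 9), I)))
Function('N')(k) = Mul(-8, Pow(k, Rational(1, 2)))
Add(Mul(-25, Function('N')(5)), Function('Y')(Function('j')(m), -5)) = Add(Mul(-25, Mul(-8, Pow(5, Rational(1, 2)))), Add(Rational(-1, 9), Mul(Rational(-1, 9), -5))) = Add(Mul(200, Pow(5, Rational(1, 2))), Add(Rational(-1, 9), Rational(5, 9))) = Add(Mul(200, Pow(5, Rational(1, 2))), Rational(4, 9)) = Add(Rational(4, 9), Mul(200, Pow(5, Rational(1, 2))))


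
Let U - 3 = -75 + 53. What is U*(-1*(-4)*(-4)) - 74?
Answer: 230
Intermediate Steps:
U = -19 (U = 3 + (-75 + 53) = 3 - 22 = -19)
U*(-1*(-4)*(-4)) - 74 = -19*(-1*(-4))*(-4) - 74 = -76*(-4) - 74 = -19*(-16) - 74 = 304 - 74 = 230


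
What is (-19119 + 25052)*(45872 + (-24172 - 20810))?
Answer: 5280370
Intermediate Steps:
(-19119 + 25052)*(45872 + (-24172 - 20810)) = 5933*(45872 - 44982) = 5933*890 = 5280370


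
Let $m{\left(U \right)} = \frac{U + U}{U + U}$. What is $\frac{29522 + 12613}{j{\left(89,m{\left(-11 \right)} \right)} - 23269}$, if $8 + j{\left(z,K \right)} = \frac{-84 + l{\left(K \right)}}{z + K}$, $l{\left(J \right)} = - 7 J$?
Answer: $- \frac{3792150}{2095021} \approx -1.8101$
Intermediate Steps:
$m{\left(U \right)} = 1$ ($m{\left(U \right)} = \frac{2 U}{2 U} = 2 U \frac{1}{2 U} = 1$)
$j{\left(z,K \right)} = -8 + \frac{-84 - 7 K}{K + z}$ ($j{\left(z,K \right)} = -8 + \frac{-84 - 7 K}{z + K} = -8 + \frac{-84 - 7 K}{K + z}$)
$\frac{29522 + 12613}{j{\left(89,m{\left(-11 \right)} \right)} - 23269} = \frac{29522 + 12613}{\frac{-84 - 15 - 712}{1 + 89} - 23269} = \frac{42135}{\frac{-84 - 15 - 712}{90} - 23269} = \frac{42135}{\frac{1}{90} \left(-811\right) - 23269} = \frac{42135}{- \frac{811}{90} - 23269} = \frac{42135}{- \frac{2095021}{90}} = 42135 \left(- \frac{90}{2095021}\right) = - \frac{3792150}{2095021}$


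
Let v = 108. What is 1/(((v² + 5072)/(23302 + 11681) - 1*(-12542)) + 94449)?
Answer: 34983/3742882889 ≈ 9.3465e-6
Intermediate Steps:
1/(((v² + 5072)/(23302 + 11681) - 1*(-12542)) + 94449) = 1/(((108² + 5072)/(23302 + 11681) - 1*(-12542)) + 94449) = 1/(((11664 + 5072)/34983 + 12542) + 94449) = 1/((16736*(1/34983) + 12542) + 94449) = 1/((16736/34983 + 12542) + 94449) = 1/(438773522/34983 + 94449) = 1/(3742882889/34983) = 34983/3742882889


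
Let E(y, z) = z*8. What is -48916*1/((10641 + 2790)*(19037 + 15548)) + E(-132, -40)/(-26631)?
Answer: 4464875188/374860485945 ≈ 0.011911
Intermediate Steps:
E(y, z) = 8*z
-48916*1/((10641 + 2790)*(19037 + 15548)) + E(-132, -40)/(-26631) = -48916*1/((10641 + 2790)*(19037 + 15548)) + (8*(-40))/(-26631) = -48916/(34585*13431) - 320*(-1/26631) = -48916/464511135 + 320/26631 = 4464875188/374860485945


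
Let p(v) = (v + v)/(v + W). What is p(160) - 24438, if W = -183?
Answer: -562394/23 ≈ -24452.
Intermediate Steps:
p(v) = 2*v/(-183 + v) (p(v) = (v + v)/(v - 183) = (2*v)/(-183 + v) = 2*v/(-183 + v))
p(160) - 24438 = 2*160/(-183 + 160) - 24438 = 2*160/(-23) - 24438 = 2*160*(-1/23) - 24438 = -320/23 - 24438 = -562394/23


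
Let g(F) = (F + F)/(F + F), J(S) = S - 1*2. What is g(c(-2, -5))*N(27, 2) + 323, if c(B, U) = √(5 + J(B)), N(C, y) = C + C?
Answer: 377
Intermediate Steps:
J(S) = -2 + S (J(S) = S - 2 = -2 + S)
N(C, y) = 2*C
c(B, U) = √(3 + B) (c(B, U) = √(5 + (-2 + B)) = √(3 + B))
g(F) = 1 (g(F) = (2*F)/((2*F)) = (2*F)*(1/(2*F)) = 1)
g(c(-2, -5))*N(27, 2) + 323 = 1*(2*27) + 323 = 1*54 + 323 = 54 + 323 = 377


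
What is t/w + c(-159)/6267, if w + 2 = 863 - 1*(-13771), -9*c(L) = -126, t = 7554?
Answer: 23772883/45849372 ≈ 0.51850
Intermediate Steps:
c(L) = 14 (c(L) = -⅑*(-126) = 14)
w = 14632 (w = -2 + (863 - 1*(-13771)) = -2 + (863 + 13771) = -2 + 14634 = 14632)
t/w + c(-159)/6267 = 7554/14632 + 14/6267 = 7554*(1/14632) + 14*(1/6267) = 3777/7316 + 14/6267 = 23772883/45849372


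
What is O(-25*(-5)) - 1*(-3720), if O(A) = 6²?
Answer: 3756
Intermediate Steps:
O(A) = 36
O(-25*(-5)) - 1*(-3720) = 36 - 1*(-3720) = 36 + 3720 = 3756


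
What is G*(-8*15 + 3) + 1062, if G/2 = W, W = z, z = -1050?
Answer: 246762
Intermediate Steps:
W = -1050
G = -2100 (G = 2*(-1050) = -2100)
G*(-8*15 + 3) + 1062 = -2100*(-8*15 + 3) + 1062 = -2100*(-120 + 3) + 1062 = -2100*(-117) + 1062 = 245700 + 1062 = 246762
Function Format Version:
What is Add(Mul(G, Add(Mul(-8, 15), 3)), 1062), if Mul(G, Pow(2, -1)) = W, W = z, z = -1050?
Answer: 246762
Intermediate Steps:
W = -1050
G = -2100 (G = Mul(2, -1050) = -2100)
Add(Mul(G, Add(Mul(-8, 15), 3)), 1062) = Add(Mul(-2100, Add(Mul(-8, 15), 3)), 1062) = Add(Mul(-2100, Add(-120, 3)), 1062) = Add(Mul(-2100, -117), 1062) = Add(245700, 1062) = 246762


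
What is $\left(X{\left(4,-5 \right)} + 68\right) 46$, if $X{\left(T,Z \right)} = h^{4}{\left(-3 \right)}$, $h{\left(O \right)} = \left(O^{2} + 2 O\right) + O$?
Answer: $3128$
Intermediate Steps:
$h{\left(O \right)} = O^{2} + 3 O$
$X{\left(T,Z \right)} = 0$ ($X{\left(T,Z \right)} = \left(- 3 \left(3 - 3\right)\right)^{4} = \left(\left(-3\right) 0\right)^{4} = 0^{4} = 0$)
$\left(X{\left(4,-5 \right)} + 68\right) 46 = \left(0 + 68\right) 46 = 68 \cdot 46 = 3128$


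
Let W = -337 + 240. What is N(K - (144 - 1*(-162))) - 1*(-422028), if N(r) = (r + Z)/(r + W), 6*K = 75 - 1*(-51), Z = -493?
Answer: 80607737/191 ≈ 4.2203e+5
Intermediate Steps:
W = -97
K = 21 (K = (75 - 1*(-51))/6 = (75 + 51)/6 = (1/6)*126 = 21)
N(r) = (-493 + r)/(-97 + r) (N(r) = (r - 493)/(r - 97) = (-493 + r)/(-97 + r))
N(K - (144 - 1*(-162))) - 1*(-422028) = (-493 + (21 - (144 - 1*(-162))))/(-97 + (21 - (144 - 1*(-162)))) - 1*(-422028) = (-493 + (21 - (144 + 162)))/(-97 + (21 - (144 + 162))) + 422028 = (-493 + (21 - 1*306))/(-97 + (21 - 1*306)) + 422028 = (-493 + (21 - 306))/(-97 + (21 - 306)) + 422028 = (-493 - 285)/(-97 - 285) + 422028 = -778/(-382) + 422028 = -1/382*(-778) + 422028 = 389/191 + 422028 = 80607737/191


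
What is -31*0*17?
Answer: 0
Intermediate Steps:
-31*0*17 = 0*17 = 0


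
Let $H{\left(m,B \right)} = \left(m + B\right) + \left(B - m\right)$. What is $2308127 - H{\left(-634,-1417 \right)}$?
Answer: $2310961$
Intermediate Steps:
$H{\left(m,B \right)} = 2 B$ ($H{\left(m,B \right)} = \left(B + m\right) + \left(B - m\right) = 2 B$)
$2308127 - H{\left(-634,-1417 \right)} = 2308127 - 2 \left(-1417\right) = 2308127 - -2834 = 2308127 + 2834 = 2310961$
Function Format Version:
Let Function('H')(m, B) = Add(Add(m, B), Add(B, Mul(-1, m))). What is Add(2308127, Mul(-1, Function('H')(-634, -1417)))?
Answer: 2310961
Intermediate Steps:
Function('H')(m, B) = Mul(2, B) (Function('H')(m, B) = Add(Add(B, m), Add(B, Mul(-1, m))) = Mul(2, B))
Add(2308127, Mul(-1, Function('H')(-634, -1417))) = Add(2308127, Mul(-1, Mul(2, -1417))) = Add(2308127, Mul(-1, -2834)) = Add(2308127, 2834) = 2310961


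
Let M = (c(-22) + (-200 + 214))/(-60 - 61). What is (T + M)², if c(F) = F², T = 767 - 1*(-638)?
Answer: 28732623049/14641 ≈ 1.9625e+6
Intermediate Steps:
T = 1405 (T = 767 + 638 = 1405)
M = -498/121 (M = ((-22)² + (-200 + 214))/(-60 - 61) = (484 + 14)/(-121) = 498*(-1/121) = -498/121 ≈ -4.1157)
(T + M)² = (1405 - 498/121)² = (169507/121)² = 28732623049/14641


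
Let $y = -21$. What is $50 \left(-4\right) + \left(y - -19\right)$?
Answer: $-202$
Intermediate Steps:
$50 \left(-4\right) + \left(y - -19\right) = 50 \left(-4\right) - 2 = -200 + \left(-21 + 19\right) = -200 - 2 = -202$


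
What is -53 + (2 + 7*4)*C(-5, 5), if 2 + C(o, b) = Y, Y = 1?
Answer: -83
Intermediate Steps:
C(o, b) = -1 (C(o, b) = -2 + 1 = -1)
-53 + (2 + 7*4)*C(-5, 5) = -53 + (2 + 7*4)*(-1) = -53 + (2 + 28)*(-1) = -53 + 30*(-1) = -53 - 30 = -83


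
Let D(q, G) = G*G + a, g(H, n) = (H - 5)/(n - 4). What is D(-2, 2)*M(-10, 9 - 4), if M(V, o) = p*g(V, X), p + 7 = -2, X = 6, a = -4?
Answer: 0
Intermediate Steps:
g(H, n) = (-5 + H)/(-4 + n)
p = -9 (p = -7 - 2 = -9)
D(q, G) = -4 + G² (D(q, G) = G*G - 4 = G² - 4 = -4 + G²)
M(V, o) = 45/2 - 9*V/2 (M(V, o) = -9*(-5 + V)/(-4 + 6) = -9*(-5 + V)/2 = -9*(-5/2 + V/2) = 45/2 - 9*V/2)
D(-2, 2)*M(-10, 9 - 4) = (-4 + 2²)*(45/2 - 9/2*(-10)) = (-4 + 4)*(45/2 + 45) = 0*(135/2) = 0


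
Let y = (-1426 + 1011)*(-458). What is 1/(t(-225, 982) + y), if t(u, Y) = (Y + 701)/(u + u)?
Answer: 50/9503313 ≈ 5.2613e-6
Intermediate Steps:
t(u, Y) = (701 + Y)/(2*u) (t(u, Y) = (701 + Y)/((2*u)) = (701 + Y)*(1/(2*u)) = (701 + Y)/(2*u))
y = 190070 (y = -415*(-458) = 190070)
1/(t(-225, 982) + y) = 1/((½)*(701 + 982)/(-225) + 190070) = 1/((½)*(-1/225)*1683 + 190070) = 1/(-187/50 + 190070) = 1/(9503313/50) = 50/9503313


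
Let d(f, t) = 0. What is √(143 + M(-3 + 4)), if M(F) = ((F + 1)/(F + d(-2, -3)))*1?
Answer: √145 ≈ 12.042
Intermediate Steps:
M(F) = (1 + F)/F (M(F) = ((F + 1)/(F + 0))*1 = ((1 + F)/F)*1 = (1 + F)/F)
√(143 + M(-3 + 4)) = √(143 + (1 + (-3 + 4))/(-3 + 4)) = √(143 + (1 + 1)/1) = √(143 + 1*2) = √(143 + 2) = √145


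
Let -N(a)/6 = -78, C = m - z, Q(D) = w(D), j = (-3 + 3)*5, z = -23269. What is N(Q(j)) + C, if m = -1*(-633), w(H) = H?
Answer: 24370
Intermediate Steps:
j = 0 (j = 0*5 = 0)
m = 633
Q(D) = D
C = 23902 (C = 633 - 1*(-23269) = 633 + 23269 = 23902)
N(a) = 468 (N(a) = -6*(-78) = 468)
N(Q(j)) + C = 468 + 23902 = 24370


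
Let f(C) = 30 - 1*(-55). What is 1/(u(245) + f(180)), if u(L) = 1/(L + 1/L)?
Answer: 60026/5102455 ≈ 0.011764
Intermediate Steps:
f(C) = 85 (f(C) = 30 + 55 = 85)
1/(u(245) + f(180)) = 1/(245/(1 + 245²) + 85) = 1/(245/(1 + 60025) + 85) = 1/(245/60026 + 85) = 1/(5102455/60026) = 60026/5102455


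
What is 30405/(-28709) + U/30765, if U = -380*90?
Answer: -127817175/58882159 ≈ -2.1707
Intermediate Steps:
U = -34200
30405/(-28709) + U/30765 = 30405/(-28709) - 34200/30765 = 30405*(-1/28709) - 34200*1/30765 = -30405/28709 - 2280/2051 = -127817175/58882159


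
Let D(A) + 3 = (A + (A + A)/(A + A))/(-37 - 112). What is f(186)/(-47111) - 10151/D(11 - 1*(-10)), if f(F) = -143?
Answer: 71255407456/22095059 ≈ 3224.9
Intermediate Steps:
D(A) = -448/149 - A/149 (D(A) = -3 + (A + (A + A)/(A + A))/(-37 - 112) = -3 + (A + (2*A)/((2*A)))/(-149) = -3 + (A + (2*A)*(1/(2*A)))*(-1/149) = -3 + (A + 1)*(-1/149) = -3 + (1 + A)*(-1/149) = -3 + (-1/149 - A/149) = -448/149 - A/149)
f(186)/(-47111) - 10151/D(11 - 1*(-10)) = -143/(-47111) - 10151/(-448/149 - (11 - 1*(-10))/149) = -143*(-1/47111) - 10151/(-448/149 - (11 + 10)/149) = 143/47111 - 10151/(-448/149 - 1/149*21) = 143/47111 - 10151/(-448/149 - 21/149) = 143/47111 - 10151/(-469/149) = 143/47111 - 10151*(-149/469) = 143/47111 + 1512499/469 = 71255407456/22095059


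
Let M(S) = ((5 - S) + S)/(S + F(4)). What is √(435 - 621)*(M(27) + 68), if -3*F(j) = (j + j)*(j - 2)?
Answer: 887*I*√186/13 ≈ 930.54*I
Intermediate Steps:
F(j) = -2*j*(-2 + j)/3 (F(j) = -(j + j)*(j - 2)/3 = -2*j*(-2 + j)/3)
M(S) = 5/(-16/3 + S) (M(S) = ((5 - S) + S)/(S + (⅔)*4*(2 - 1*4)) = 5/(S + (⅔)*4*(2 - 4)) = 5/(S + (⅔)*4*(-2)) = 5/(S - 16/3) = 5/(-16/3 + S))
√(435 - 621)*(M(27) + 68) = √(435 - 621)*(15/(-16 + 3*27) + 68) = √(-186)*(15/(-16 + 81) + 68) = (I*√186)*(15/65 + 68) = (I*√186)*(15*(1/65) + 68) = (I*√186)*(3/13 + 68) = (I*√186)*(887/13) = 887*I*√186/13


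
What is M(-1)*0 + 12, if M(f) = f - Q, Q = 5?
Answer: 12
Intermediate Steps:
M(f) = -5 + f (M(f) = f - 1*5 = f - 5 = -5 + f)
M(-1)*0 + 12 = (-5 - 1)*0 + 12 = -6*0 + 12 = 0 + 12 = 12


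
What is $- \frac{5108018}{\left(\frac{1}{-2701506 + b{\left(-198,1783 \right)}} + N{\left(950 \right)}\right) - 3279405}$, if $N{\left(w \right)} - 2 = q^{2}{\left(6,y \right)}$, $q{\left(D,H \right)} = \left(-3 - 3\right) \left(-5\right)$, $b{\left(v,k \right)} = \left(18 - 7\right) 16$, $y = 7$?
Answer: $\frac{13798442263940}{8856318508991} \approx 1.558$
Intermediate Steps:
$b{\left(v,k \right)} = 176$ ($b{\left(v,k \right)} = 11 \cdot 16 = 176$)
$q{\left(D,H \right)} = 30$ ($q{\left(D,H \right)} = \left(-6\right) \left(-5\right) = 30$)
$N{\left(w \right)} = 902$ ($N{\left(w \right)} = 2 + 30^{2} = 2 + 900 = 902$)
$- \frac{5108018}{\left(\frac{1}{-2701506 + b{\left(-198,1783 \right)}} + N{\left(950 \right)}\right) - 3279405} = - \frac{5108018}{\left(\frac{1}{-2701506 + 176} + 902\right) - 3279405} = - \frac{5108018}{\left(\frac{1}{-2701330} + 902\right) - 3279405} = - \frac{5108018}{\left(- \frac{1}{2701330} + 902\right) - 3279405} = - \frac{5108018}{\frac{2436599659}{2701330} - 3279405} = - \frac{5108018}{- \frac{8856318508991}{2701330}} = \left(-5108018\right) \left(- \frac{2701330}{8856318508991}\right) = \frac{13798442263940}{8856318508991}$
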